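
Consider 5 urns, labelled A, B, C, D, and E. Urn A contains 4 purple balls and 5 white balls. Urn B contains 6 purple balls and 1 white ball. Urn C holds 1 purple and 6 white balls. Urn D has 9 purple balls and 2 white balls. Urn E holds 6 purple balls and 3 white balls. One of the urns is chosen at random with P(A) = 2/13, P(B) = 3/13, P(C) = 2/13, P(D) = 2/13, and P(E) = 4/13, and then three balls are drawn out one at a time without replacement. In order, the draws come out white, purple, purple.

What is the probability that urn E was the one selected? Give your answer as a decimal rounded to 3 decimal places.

0.427

Compute the likelihood of the observed sequence for each case: P(data | urn A) = (5/9)(4/8)(3/7) = 0.11905; P(data | urn B) = (1/7)(6/6)(5/5) = 0.14286; P(data | urn C) = (6/7)(1/6)(0/5) = 0; P(data | urn D) = (2/11)(9/10)(8/9) = 0.14545; P(data | urn E) = (3/9)(6/8)(5/7) = 0.17857.
The prior-weighted likelihoods are 2/13 · 0.11905 = 0.018315, 3/13 · 0.14286 = 0.032967, 2/13 · 0 = 0, 2/13 · 0.14545 = 0.022378, 4/13 · 0.17857 = 0.054945; these sum to 0.1286.
So P(urn E | data) = (0.054945) / (0.1286) = 0.42724.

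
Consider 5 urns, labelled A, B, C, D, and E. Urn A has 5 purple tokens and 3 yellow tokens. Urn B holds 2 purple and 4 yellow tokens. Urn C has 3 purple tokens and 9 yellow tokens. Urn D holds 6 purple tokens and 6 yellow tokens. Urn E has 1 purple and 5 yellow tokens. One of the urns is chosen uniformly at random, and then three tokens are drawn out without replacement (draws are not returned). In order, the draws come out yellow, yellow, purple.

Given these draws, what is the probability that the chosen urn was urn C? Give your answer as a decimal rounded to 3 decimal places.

0.216

Compute the likelihood of the observed sequence for each case: P(data | urn A) = (3/8)(2/7)(5/6) = 5/56; P(data | urn B) = (4/6)(3/5)(2/4) = 1/5; P(data | urn C) = (9/12)(8/11)(3/10) = 9/55; P(data | urn D) = (6/12)(5/11)(6/10) = 3/22; P(data | urn E) = (5/6)(4/5)(1/4) = 1/6.
Multiplying each by its prior: 1/5 · 5/56 = 1/56, 1/5 · 1/5 = 1/25, 1/5 · 9/55 = 9/275, 1/5 · 3/22 = 3/110, 1/5 · 1/6 = 1/30; summing to 127/840.
Hence P(urn C | data) = (9/275) / (127/840) = 1512/6985.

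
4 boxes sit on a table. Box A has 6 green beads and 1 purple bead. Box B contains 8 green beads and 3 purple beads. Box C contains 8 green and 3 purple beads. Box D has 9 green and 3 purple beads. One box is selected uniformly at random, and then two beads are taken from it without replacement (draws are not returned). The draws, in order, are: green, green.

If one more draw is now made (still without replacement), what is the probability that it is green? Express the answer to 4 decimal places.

For each hypothesis, P(data | H) works out to: P(data | box A) = (6/7)(5/6) = 0.71429; P(data | box B) = (8/11)(7/10) = 0.50909; P(data | box C) = (8/11)(7/10) = 0.50909; P(data | box D) = (9/12)(8/11) = 0.54545.
Weighting by the prior gives 1/4 · 0.71429 = 0.17857, 1/4 · 0.50909 = 0.12727, 1/4 · 0.50909 = 0.12727, 1/4 · 0.54545 = 0.13636; with total 0.56948.
Dividing through by the total gives posterior P(box A | data) = 0.31357, P(box B | data) = 0.22349, P(box C | data) = 0.22349, P(box D | data) = 0.23945.
So P(green next | data) = Σ P(green next | H) P(H | data) = (4/5)(0.31357) + (2/3)(0.22349) + (2/3)(0.22349) + (7/10)(0.23945) = 0.71646.

0.7165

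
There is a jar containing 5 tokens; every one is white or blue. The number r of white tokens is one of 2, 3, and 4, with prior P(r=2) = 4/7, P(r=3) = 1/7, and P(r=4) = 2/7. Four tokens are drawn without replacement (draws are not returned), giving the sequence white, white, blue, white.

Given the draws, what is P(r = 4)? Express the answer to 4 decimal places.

0.8000

Compute the likelihood of the observed sequence for each case: P(data | r = 2) = (2/5)(1/4)(3/3)(0/2) = 0; P(data | r = 3) = (3/5)(2/4)(2/3)(1/2) = 1/10; P(data | r = 4) = (4/5)(3/4)(1/3)(2/2) = 1/5.
Multiplying each by its prior: 4/7 · 0 = 0, 1/7 · 1/10 = 1/70, 2/7 · 1/5 = 2/35; summing to 1/14.
So P(r = 4 | data) = (2/35) / (1/14) = 4/5.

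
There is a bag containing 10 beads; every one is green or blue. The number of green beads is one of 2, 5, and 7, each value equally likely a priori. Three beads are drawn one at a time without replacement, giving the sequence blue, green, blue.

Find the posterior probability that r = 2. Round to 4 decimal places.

0.4409

For each hypothesis, P(data | H) works out to: P(data | r = 2) = (8/10)(2/9)(7/8) = 0.15556; P(data | r = 5) = (5/10)(5/9)(4/8) = 0.13889; P(data | r = 7) = (3/10)(7/9)(2/8) = 0.058333.
The prior-weighted likelihoods are 1/3 · 0.15556 = 0.051852, 1/3 · 0.13889 = 0.046296, 1/3 · 0.058333 = 0.019444; summing to 0.11759.
So P(r = 2 | data) = (0.051852) / (0.11759) = 0.44094.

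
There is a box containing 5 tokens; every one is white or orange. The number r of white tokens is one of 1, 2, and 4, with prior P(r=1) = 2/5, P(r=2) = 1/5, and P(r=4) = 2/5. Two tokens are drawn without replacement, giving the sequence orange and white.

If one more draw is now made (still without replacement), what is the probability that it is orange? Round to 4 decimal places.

0.5455

The likelihood of the observed sequence under each hypothesis: P(data | r = 1) = (4/5)(1/4) = 1/5; P(data | r = 2) = (3/5)(2/4) = 3/10; P(data | r = 4) = (1/5)(4/4) = 1/5.
Multiplying each by its prior: 2/5 · 1/5 = 2/25, 1/5 · 3/10 = 3/50, 2/5 · 1/5 = 2/25; summing to 11/50.
Normalising, the posterior is P(r = 1 | data) = 4/11, P(r = 2 | data) = 3/11, P(r = 4 | data) = 4/11.
The predictive probability is P(orange next | data) = (1)(4/11) + (2/3)(3/11) + (0)(4/11) = 6/11.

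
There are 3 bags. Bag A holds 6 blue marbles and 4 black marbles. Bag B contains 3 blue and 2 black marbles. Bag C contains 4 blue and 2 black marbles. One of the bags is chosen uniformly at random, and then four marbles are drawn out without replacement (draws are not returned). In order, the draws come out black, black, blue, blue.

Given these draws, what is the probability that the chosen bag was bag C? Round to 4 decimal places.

0.2800

Compute the likelihood of the observed sequence for each case: P(data | bag A) = (4/10)(3/9)(6/8)(5/7) = 1/14; P(data | bag B) = (2/5)(1/4)(3/3)(2/2) = 1/10; P(data | bag C) = (2/6)(1/5)(4/4)(3/3) = 1/15.
Weighting by the prior gives 1/3 · 1/14 = 1/42, 1/3 · 1/10 = 1/30, 1/3 · 1/15 = 1/45; these sum to 5/63.
By Bayes' rule, P(bag C | data) = (1/45) / (5/63) = 7/25.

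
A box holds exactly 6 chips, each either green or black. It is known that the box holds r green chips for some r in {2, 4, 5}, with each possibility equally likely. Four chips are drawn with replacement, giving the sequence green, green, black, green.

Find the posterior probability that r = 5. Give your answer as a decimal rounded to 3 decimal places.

Under each hypothesis, the probability of the observed sequence is: P(data | r = 2) = (2/6)(2/6)(4/6)(2/6) = 0.024691; P(data | r = 4) = (4/6)(4/6)(2/6)(4/6) = 0.098765; P(data | r = 5) = (5/6)(5/6)(1/6)(5/6) = 0.096451.
Multiplying each by its prior: 1/3 · 0.024691 = 0.0082305, 1/3 · 0.098765 = 0.032922, 1/3 · 0.096451 = 0.03215; these sum to 0.073302.
Hence P(r = 5 | data) = (0.03215) / (0.073302) = 0.4386.

0.439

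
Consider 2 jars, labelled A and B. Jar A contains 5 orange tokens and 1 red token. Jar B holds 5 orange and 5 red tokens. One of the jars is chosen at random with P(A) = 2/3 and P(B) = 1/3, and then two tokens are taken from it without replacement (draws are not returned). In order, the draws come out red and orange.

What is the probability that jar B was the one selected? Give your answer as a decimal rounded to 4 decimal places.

For each hypothesis, P(data | H) works out to: P(data | jar A) = (1/6)(5/5) = 1/6; P(data | jar B) = (5/10)(5/9) = 5/18.
Weighting by the prior gives 2/3 · 1/6 = 1/9, 1/3 · 5/18 = 5/54; summing to 11/54.
By Bayes' rule, P(jar B | data) = (5/54) / (11/54) = 5/11.

0.4545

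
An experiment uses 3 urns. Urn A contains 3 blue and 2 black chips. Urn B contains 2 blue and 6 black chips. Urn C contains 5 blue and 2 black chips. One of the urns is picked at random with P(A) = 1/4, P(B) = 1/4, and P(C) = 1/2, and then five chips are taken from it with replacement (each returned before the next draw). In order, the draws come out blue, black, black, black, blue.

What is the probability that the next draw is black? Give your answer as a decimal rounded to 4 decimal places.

Compute the likelihood of the observed sequence for each case: P(data | urn A) = (3/5)(2/5)(2/5)(2/5)(3/5) = 0.02304; P(data | urn B) = (2/8)(6/8)(6/8)(6/8)(2/8) = 0.026367; P(data | urn C) = (5/7)(2/7)(2/7)(2/7)(5/7) = 0.0119.
The prior-weighted likelihoods are 1/4 · 0.02304 = 0.00576, 1/4 · 0.026367 = 0.0065918, 1/2 · 0.0119 = 0.0059499; these sum to 0.018302.
The posterior is then P(urn A | data) = 0.31472, P(urn B | data) = 0.36017, P(urn C | data) = 0.3251.
So P(black next | data) = Σ P(black next | H) P(H | data) = (2/5)(0.31472) + (3/4)(0.36017) + (2/7)(0.3251) = 0.48891.

0.4889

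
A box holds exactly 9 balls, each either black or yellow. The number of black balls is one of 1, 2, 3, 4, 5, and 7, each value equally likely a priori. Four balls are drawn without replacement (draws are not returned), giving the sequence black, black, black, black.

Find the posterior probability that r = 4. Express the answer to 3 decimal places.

0.024

Under each hypothesis, the probability of the observed sequence is: P(data | r = 1) = (1/9)(0/8) = 0; P(data | r = 2) = (2/9)(1/8)(0/7) = 0; P(data | r = 3) = (3/9)(2/8)(1/7)(0/6) = 0; P(data | r = 4) = (4/9)(3/8)(2/7)(1/6) = 1/126; P(data | r = 5) = (5/9)(4/8)(3/7)(2/6) = 5/126; P(data | r = 7) = (7/9)(6/8)(5/7)(4/6) = 5/18.
Weighting by the prior gives 1/6 · 0 = 0, 1/6 · 0 = 0, 1/6 · 0 = 0, 1/6 · 1/126 = 1/756, 1/6 · 5/126 = 5/756, 1/6 · 5/18 = 5/108; summing to 41/756.
Hence P(r = 4 | data) = (1/756) / (41/756) = 1/41.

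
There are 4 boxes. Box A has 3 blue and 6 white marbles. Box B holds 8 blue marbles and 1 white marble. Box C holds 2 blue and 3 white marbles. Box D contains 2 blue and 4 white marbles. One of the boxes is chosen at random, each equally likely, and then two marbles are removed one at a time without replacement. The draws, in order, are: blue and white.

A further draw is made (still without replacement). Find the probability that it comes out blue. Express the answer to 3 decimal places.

0.376

For each hypothesis, P(data | H) works out to: P(data | box A) = (3/9)(6/8) = 1/4; P(data | box B) = (8/9)(1/8) = 1/9; P(data | box C) = (2/5)(3/4) = 3/10; P(data | box D) = (2/6)(4/5) = 4/15.
Multiplying each by its prior: 1/4 · 1/4 = 1/16, 1/4 · 1/9 = 1/36, 1/4 · 3/10 = 3/40, 1/4 · 4/15 = 1/15; these sum to 167/720.
The posterior is then P(box A | data) = 0.26946, P(box B | data) = 0.11976, P(box C | data) = 0.32335, P(box D | data) = 0.28743.
So P(blue next | data) = Σ P(blue next | H) P(H | data) = (2/7)(0.26946) + (1)(0.11976) + (1/3)(0.32335) + (1/4)(0.28743) = 0.37639.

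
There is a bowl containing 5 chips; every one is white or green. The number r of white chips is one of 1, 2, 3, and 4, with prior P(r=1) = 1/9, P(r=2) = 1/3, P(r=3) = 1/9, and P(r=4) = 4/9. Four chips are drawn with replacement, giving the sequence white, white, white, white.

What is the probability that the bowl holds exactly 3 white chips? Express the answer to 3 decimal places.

Under each hypothesis, the probability of the observed sequence is: P(data | r = 1) = (1/5)(1/5)(1/5)(1/5) = 0.0016; P(data | r = 2) = (2/5)(2/5)(2/5)(2/5) = 0.0256; P(data | r = 3) = (3/5)(3/5)(3/5)(3/5) = 0.1296; P(data | r = 4) = (4/5)(4/5)(4/5)(4/5) = 0.4096.
Weighting by the prior gives 1/9 · 0.0016 = 0.00017778, 1/3 · 0.0256 = 0.0085333, 1/9 · 0.1296 = 0.0144, 4/9 · 0.4096 = 0.18204; summing to 0.20516.
Hence P(r = 3 | data) = (0.0144) / (0.20516) = 0.070191.

0.070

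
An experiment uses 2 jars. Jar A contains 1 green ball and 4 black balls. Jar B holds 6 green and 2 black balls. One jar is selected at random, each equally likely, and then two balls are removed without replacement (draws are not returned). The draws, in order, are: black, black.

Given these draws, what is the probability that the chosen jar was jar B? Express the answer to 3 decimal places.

0.056

For each hypothesis, P(data | H) works out to: P(data | jar A) = (4/5)(3/4) = 3/5; P(data | jar B) = (2/8)(1/7) = 1/28.
The prior-weighted likelihoods are 1/2 · 3/5 = 3/10, 1/2 · 1/28 = 1/56; with total 89/280.
Hence P(jar B | data) = (1/56) / (89/280) = 5/89.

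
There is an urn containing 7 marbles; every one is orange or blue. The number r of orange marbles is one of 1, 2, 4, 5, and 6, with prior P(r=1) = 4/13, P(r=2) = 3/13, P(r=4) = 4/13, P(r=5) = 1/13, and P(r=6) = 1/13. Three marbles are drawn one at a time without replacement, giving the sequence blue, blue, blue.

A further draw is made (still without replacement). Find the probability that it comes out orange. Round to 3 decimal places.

The likelihood of the observed sequence under each hypothesis: P(data | r = 1) = (6/7)(5/6)(4/5) = 4/7; P(data | r = 2) = (5/7)(4/6)(3/5) = 2/7; P(data | r = 4) = (3/7)(2/6)(1/5) = 1/35; P(data | r = 5) = (2/7)(1/6)(0/5) = 0; P(data | r = 6) = (1/7)(0/6) = 0.
Multiplying each by its prior: 4/13 · 4/7 = 16/91, 3/13 · 2/7 = 6/91, 4/13 · 1/35 = 4/455, 1/13 · 0 = 0, 1/13 · 0 = 0; summing to 114/455.
Dividing through by the total gives posterior P(r = 1 | data) = 40/57, P(r = 2 | data) = 5/19, P(r = 4 | data) = 2/57, P(r = 5 | data) = 0, P(r = 6 | data) = 0.
Averaging over the posterior, P(orange next | data) = (1/4)(40/57) + (1/2)(5/19) + (1)(2/57) = 13/38.

0.342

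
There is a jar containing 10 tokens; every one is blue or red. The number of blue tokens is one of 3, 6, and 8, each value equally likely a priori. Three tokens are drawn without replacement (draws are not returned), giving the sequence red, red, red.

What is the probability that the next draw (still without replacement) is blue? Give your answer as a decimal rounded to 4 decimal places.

0.4725

For each hypothesis, P(data | H) works out to: P(data | r = 3) = (7/10)(6/9)(5/8) = 7/24; P(data | r = 6) = (4/10)(3/9)(2/8) = 1/30; P(data | r = 8) = (2/10)(1/9)(0/8) = 0.
Multiplying each by its prior: 1/3 · 7/24 = 7/72, 1/3 · 1/30 = 1/90, 1/3 · 0 = 0; with total 13/120.
The posterior is then P(r = 3 | data) = 35/39, P(r = 6 | data) = 4/39, P(r = 8 | data) = 0.
Averaging over the posterior, P(blue next | data) = (3/7)(35/39) + (6/7)(4/39) = 43/91.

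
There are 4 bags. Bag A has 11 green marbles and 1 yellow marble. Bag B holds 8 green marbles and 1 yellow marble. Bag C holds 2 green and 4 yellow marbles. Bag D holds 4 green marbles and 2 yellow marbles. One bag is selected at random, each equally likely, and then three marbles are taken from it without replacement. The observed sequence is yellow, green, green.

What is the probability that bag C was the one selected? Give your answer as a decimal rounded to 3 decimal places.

Compute the likelihood of the observed sequence for each case: P(data | bag A) = (1/12)(11/11)(10/10) = 1/12; P(data | bag B) = (1/9)(8/8)(7/7) = 1/9; P(data | bag C) = (4/6)(2/5)(1/4) = 1/15; P(data | bag D) = (2/6)(4/5)(3/4) = 1/5.
Multiplying each by its prior: 1/4 · 1/12 = 1/48, 1/4 · 1/9 = 1/36, 1/4 · 1/15 = 1/60, 1/4 · 1/5 = 1/20; summing to 83/720.
Therefore the posterior P(bag C | data) = (1/60) / (83/720) = 12/83.

0.145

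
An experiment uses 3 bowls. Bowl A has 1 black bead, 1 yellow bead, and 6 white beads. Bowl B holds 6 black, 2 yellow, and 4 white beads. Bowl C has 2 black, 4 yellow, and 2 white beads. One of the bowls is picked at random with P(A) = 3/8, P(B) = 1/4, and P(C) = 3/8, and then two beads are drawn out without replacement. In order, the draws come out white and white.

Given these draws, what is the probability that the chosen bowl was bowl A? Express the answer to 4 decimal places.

The likelihood of the observed sequence under each hypothesis: P(data | bowl A) = (6/8)(5/7) = 15/28; P(data | bowl B) = (4/12)(3/11) = 1/11; P(data | bowl C) = (2/8)(1/7) = 1/28.
The prior-weighted likelihoods are 3/8 · 15/28 = 45/224, 1/4 · 1/11 = 1/44, 3/8 · 1/28 = 3/224; with total 73/308.
By Bayes' rule, P(bowl A | data) = (45/224) / (73/308) = 495/584.

0.8476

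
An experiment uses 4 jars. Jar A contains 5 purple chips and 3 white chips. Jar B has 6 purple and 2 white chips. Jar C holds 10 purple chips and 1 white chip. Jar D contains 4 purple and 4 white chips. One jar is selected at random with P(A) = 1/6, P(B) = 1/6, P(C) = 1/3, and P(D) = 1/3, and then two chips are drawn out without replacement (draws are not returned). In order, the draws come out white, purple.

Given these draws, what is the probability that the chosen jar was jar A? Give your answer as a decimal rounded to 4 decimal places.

Compute the likelihood of the observed sequence for each case: P(data | jar A) = (3/8)(5/7) = 0.26786; P(data | jar B) = (2/8)(6/7) = 0.21429; P(data | jar C) = (1/11)(10/10) = 0.090909; P(data | jar D) = (4/8)(4/7) = 0.28571.
Weighting by the prior gives 1/6 · 0.26786 = 0.044643, 1/6 · 0.21429 = 0.035714, 1/3 · 0.090909 = 0.030303, 1/3 · 0.28571 = 0.095238; summing to 0.2059.
Therefore the posterior P(jar A | data) = (0.044643) / (0.2059) = 0.21682.

0.2168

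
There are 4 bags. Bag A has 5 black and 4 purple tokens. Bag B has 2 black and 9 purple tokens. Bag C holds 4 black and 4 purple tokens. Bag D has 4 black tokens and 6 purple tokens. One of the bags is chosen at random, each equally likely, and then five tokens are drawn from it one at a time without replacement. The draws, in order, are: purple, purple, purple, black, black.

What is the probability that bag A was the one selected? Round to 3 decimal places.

Compute the likelihood of the observed sequence for each case: P(data | bag A) = (4/9)(3/8)(2/7)(5/6)(4/5) = 0.031746; P(data | bag B) = (9/11)(8/10)(7/9)(2/8)(1/7) = 0.018182; P(data | bag C) = (4/8)(3/7)(2/6)(4/5)(3/4) = 0.042857; P(data | bag D) = (6/10)(5/9)(4/8)(4/7)(3/6) = 0.047619.
Weighting by the prior gives 1/4 · 0.031746 = 0.0079365, 1/4 · 0.018182 = 0.0045455, 1/4 · 0.042857 = 0.010714, 1/4 · 0.047619 = 0.011905; with total 0.035101.
By Bayes' rule, P(bag A | data) = (0.0079365) / (0.035101) = 0.2261.

0.226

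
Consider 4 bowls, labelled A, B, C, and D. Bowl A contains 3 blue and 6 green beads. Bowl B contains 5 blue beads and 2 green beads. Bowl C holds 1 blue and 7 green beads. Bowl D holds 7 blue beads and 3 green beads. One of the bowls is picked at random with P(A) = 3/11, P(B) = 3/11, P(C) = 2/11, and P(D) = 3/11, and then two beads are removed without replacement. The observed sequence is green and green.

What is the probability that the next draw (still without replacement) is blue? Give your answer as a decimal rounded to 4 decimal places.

0.3568

The likelihood of the observed sequence under each hypothesis: P(data | bowl A) = (6/9)(5/8) = 0.41667; P(data | bowl B) = (2/7)(1/6) = 0.047619; P(data | bowl C) = (7/8)(6/7) = 0.75; P(data | bowl D) = (3/10)(2/9) = 0.066667.
The prior-weighted likelihoods are 3/11 · 0.41667 = 0.11364, 3/11 · 0.047619 = 0.012987, 2/11 · 0.75 = 0.13636, 3/11 · 0.066667 = 0.018182; summing to 0.28117.
The posterior is then P(bowl A | data) = 0.40416, P(bowl B | data) = 0.046189, P(bowl C | data) = 0.48499, P(bowl D | data) = 0.064665.
The predictive probability is P(blue next | data) = (3/7)(0.40416) + (1)(0.046189) + (1/6)(0.48499) + (7/8)(0.064665) = 0.35681.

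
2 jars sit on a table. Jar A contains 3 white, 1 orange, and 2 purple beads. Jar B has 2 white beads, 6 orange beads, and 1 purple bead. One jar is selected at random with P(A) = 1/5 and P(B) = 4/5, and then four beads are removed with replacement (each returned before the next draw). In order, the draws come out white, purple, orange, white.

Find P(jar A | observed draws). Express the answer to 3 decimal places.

For each hypothesis, P(data | H) works out to: P(data | jar A) = (3/6)(2/6)(1/6)(3/6) = 0.013889; P(data | jar B) = (2/9)(1/9)(6/9)(2/9) = 0.003658.
Weighting by the prior gives 1/5 · 0.013889 = 0.0027778, 4/5 · 0.003658 = 0.0029264; with total 0.0057042.
By Bayes' rule, P(jar A | data) = (0.0027778) / (0.0057042) = 0.48697.

0.487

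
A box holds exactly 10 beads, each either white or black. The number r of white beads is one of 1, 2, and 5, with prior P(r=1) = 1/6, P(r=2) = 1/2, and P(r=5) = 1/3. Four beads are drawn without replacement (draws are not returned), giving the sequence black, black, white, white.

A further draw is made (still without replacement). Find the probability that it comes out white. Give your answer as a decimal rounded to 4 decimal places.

For each hypothesis, P(data | H) works out to: P(data | r = 1) = (9/10)(8/9)(1/8)(0/7) = 0; P(data | r = 2) = (8/10)(7/9)(2/8)(1/7) = 0.022222; P(data | r = 5) = (5/10)(4/9)(5/8)(4/7) = 0.079365.
The prior-weighted likelihoods are 1/6 · 0 = 0, 1/2 · 0.022222 = 0.011111, 1/3 · 0.079365 = 0.026455; with total 0.037566.
Dividing through by the total gives posterior P(r = 1 | data) = 0, P(r = 2 | data) = 0.29577, P(r = 5 | data) = 0.70423.
The predictive probability is P(white next | data) = (0)(0.29577) + (1/2)(0.70423) = 0.35211.

0.3521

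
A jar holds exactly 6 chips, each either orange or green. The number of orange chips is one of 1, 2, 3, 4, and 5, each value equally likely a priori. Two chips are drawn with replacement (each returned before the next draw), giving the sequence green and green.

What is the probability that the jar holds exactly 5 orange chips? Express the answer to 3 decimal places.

The likelihood of the observed sequence under each hypothesis: P(data | r = 1) = (5/6)(5/6) = 25/36; P(data | r = 2) = (4/6)(4/6) = 4/9; P(data | r = 3) = (3/6)(3/6) = 1/4; P(data | r = 4) = (2/6)(2/6) = 1/9; P(data | r = 5) = (1/6)(1/6) = 1/36.
The prior-weighted likelihoods are 1/5 · 25/36 = 5/36, 1/5 · 4/9 = 4/45, 1/5 · 1/4 = 1/20, 1/5 · 1/9 = 1/45, 1/5 · 1/36 = 1/180; these sum to 11/36.
By Bayes' rule, P(r = 5 | data) = (1/180) / (11/36) = 1/55.

0.018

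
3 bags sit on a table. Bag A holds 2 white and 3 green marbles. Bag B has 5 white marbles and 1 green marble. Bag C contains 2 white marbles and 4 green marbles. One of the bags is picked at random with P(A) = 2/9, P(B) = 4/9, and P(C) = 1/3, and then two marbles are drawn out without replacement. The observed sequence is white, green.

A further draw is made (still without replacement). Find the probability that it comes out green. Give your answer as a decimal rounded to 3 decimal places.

For each hypothesis, P(data | H) works out to: P(data | bag A) = (2/5)(3/4) = 3/10; P(data | bag B) = (5/6)(1/5) = 1/6; P(data | bag C) = (2/6)(4/5) = 4/15.
Multiplying each by its prior: 2/9 · 3/10 = 1/15, 4/9 · 1/6 = 2/27, 1/3 · 4/15 = 4/45; with total 31/135.
Normalising, the posterior is P(bag A | data) = 9/31, P(bag B | data) = 10/31, P(bag C | data) = 12/31.
Averaging over the posterior, P(green next | data) = (2/3)(9/31) + (0)(10/31) + (3/4)(12/31) = 15/31.

0.484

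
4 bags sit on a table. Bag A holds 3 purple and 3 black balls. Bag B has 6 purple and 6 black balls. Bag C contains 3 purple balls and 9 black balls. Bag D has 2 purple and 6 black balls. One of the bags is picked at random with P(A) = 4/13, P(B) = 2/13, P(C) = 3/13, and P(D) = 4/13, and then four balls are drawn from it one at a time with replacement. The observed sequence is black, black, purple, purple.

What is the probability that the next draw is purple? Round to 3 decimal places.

0.401

Compute the likelihood of the observed sequence for each case: P(data | bag A) = (3/6)(3/6)(3/6)(3/6) = 0.0625; P(data | bag B) = (6/12)(6/12)(6/12)(6/12) = 0.0625; P(data | bag C) = (9/12)(9/12)(3/12)(3/12) = 0.035156; P(data | bag D) = (6/8)(6/8)(2/8)(2/8) = 0.035156.
Weighting by the prior gives 4/13 · 0.0625 = 0.019231, 2/13 · 0.0625 = 0.0096154, 3/13 · 0.035156 = 0.008113, 4/13 · 0.035156 = 0.010817; these sum to 0.047776.
The posterior is then P(bag A | data) = 0.40252, P(bag B | data) = 0.20126, P(bag C | data) = 0.16981, P(bag D | data) = 0.22642.
So P(purple next | data) = Σ P(purple next | H) P(H | data) = (1/2)(0.40252) + (1/2)(0.20126) + (1/4)(0.16981) + (1/4)(0.22642) = 0.40094.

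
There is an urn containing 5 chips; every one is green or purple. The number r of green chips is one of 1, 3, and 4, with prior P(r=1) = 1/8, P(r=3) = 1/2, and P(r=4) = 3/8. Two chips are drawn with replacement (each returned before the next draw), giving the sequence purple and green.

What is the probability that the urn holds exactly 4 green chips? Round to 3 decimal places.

Compute the likelihood of the observed sequence for each case: P(data | r = 1) = (4/5)(1/5) = 4/25; P(data | r = 3) = (2/5)(3/5) = 6/25; P(data | r = 4) = (1/5)(4/5) = 4/25.
The prior-weighted likelihoods are 1/8 · 4/25 = 1/50, 1/2 · 6/25 = 3/25, 3/8 · 4/25 = 3/50; summing to 1/5.
Hence P(r = 4 | data) = (3/50) / (1/5) = 3/10.

0.300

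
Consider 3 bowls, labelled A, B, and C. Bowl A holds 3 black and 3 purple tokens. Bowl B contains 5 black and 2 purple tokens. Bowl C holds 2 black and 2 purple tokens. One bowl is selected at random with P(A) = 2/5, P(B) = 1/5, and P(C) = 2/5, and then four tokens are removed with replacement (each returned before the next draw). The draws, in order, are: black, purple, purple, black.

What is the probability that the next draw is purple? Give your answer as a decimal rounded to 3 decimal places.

Under each hypothesis, the probability of the observed sequence is: P(data | bowl A) = (3/6)(3/6)(3/6)(3/6) = 0.0625; P(data | bowl B) = (5/7)(2/7)(2/7)(5/7) = 0.041649; P(data | bowl C) = (2/4)(2/4)(2/4)(2/4) = 0.0625.
Weighting by the prior gives 2/5 · 0.0625 = 0.025, 1/5 · 0.041649 = 0.0083299, 2/5 · 0.0625 = 0.025; summing to 0.05833.
The posterior is then P(bowl A | data) = 0.4286, P(bowl B | data) = 0.14281, P(bowl C | data) = 0.4286.
So P(purple next | data) = Σ P(purple next | H) P(H | data) = (1/2)(0.4286) + (2/7)(0.14281) + (1/2)(0.4286) = 0.4694.

0.469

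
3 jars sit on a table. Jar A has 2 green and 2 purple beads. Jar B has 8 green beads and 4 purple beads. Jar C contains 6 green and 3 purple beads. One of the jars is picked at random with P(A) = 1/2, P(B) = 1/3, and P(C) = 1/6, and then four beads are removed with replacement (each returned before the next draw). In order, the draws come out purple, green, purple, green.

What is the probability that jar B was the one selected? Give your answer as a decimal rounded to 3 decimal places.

0.294

Under each hypothesis, the probability of the observed sequence is: P(data | jar A) = (2/4)(2/4)(2/4)(2/4) = 0.0625; P(data | jar B) = (4/12)(8/12)(4/12)(8/12) = 0.049383; P(data | jar C) = (3/9)(6/9)(3/9)(6/9) = 0.049383.
Weighting by the prior gives 1/2 · 0.0625 = 0.03125, 1/3 · 0.049383 = 0.016461, 1/6 · 0.049383 = 0.0082305; with total 0.055941.
By Bayes' rule, P(jar B | data) = (0.016461) / (0.055941) = 0.29425.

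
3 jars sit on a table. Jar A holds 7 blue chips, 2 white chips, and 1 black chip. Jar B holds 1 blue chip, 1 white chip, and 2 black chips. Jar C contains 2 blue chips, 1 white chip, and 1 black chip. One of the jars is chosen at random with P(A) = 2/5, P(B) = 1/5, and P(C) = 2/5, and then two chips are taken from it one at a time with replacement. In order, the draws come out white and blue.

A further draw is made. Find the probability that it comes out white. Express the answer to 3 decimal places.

0.226

Under each hypothesis, the probability of the observed sequence is: P(data | jar A) = (2/10)(7/10) = 0.14; P(data | jar B) = (1/4)(1/4) = 0.0625; P(data | jar C) = (1/4)(2/4) = 0.125.
Multiplying each by its prior: 2/5 · 0.14 = 0.056, 1/5 · 0.0625 = 0.0125, 2/5 · 0.125 = 0.05; these sum to 0.1185.
Normalising, the posterior is P(jar A | data) = 0.47257, P(jar B | data) = 0.10549, P(jar C | data) = 0.42194.
So P(white next | data) = Σ P(white next | H) P(H | data) = (1/5)(0.47257) + (1/4)(0.10549) + (1/4)(0.42194) = 0.22637.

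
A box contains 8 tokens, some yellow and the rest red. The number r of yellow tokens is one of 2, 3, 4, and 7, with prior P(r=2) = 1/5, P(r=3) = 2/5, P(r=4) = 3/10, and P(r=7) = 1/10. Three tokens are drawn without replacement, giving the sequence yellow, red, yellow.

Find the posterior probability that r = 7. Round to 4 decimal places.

Under each hypothesis, the probability of the observed sequence is: P(data | r = 2) = (2/8)(6/7)(1/6) = 1/28; P(data | r = 3) = (3/8)(5/7)(2/6) = 5/56; P(data | r = 4) = (4/8)(4/7)(3/6) = 1/7; P(data | r = 7) = (7/8)(1/7)(6/6) = 1/8.
The prior-weighted likelihoods are 1/5 · 1/28 = 1/140, 2/5 · 5/56 = 1/28, 3/10 · 1/7 = 3/70, 1/10 · 1/8 = 1/80; these sum to 11/112.
By Bayes' rule, P(r = 7 | data) = (1/80) / (11/112) = 7/55.

0.1273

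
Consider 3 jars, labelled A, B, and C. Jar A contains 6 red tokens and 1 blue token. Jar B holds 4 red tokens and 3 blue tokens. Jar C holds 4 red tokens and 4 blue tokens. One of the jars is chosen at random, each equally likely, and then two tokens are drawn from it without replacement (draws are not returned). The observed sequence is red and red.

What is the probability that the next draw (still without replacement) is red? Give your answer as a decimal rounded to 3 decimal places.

Compute the likelihood of the observed sequence for each case: P(data | jar A) = (6/7)(5/6) = 5/7; P(data | jar B) = (4/7)(3/6) = 2/7; P(data | jar C) = (4/8)(3/7) = 3/14.
The prior-weighted likelihoods are 1/3 · 5/7 = 5/21, 1/3 · 2/7 = 2/21, 1/3 · 3/14 = 1/14; with total 17/42.
The posterior is then P(jar A | data) = 10/17, P(jar B | data) = 4/17, P(jar C | data) = 3/17.
So P(red next | data) = Σ P(red next | H) P(H | data) = (4/5)(10/17) + (2/5)(4/17) + (1/3)(3/17) = 53/85.

0.624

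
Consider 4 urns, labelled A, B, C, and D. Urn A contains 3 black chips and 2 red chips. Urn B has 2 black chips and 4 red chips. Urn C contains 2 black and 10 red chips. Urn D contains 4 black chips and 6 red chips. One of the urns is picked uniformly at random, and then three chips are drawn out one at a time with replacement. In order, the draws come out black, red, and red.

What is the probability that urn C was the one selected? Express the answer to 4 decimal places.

0.2297

Compute the likelihood of the observed sequence for each case: P(data | urn A) = (3/5)(2/5)(2/5) = 0.096; P(data | urn B) = (2/6)(4/6)(4/6) = 0.14815; P(data | urn C) = (2/12)(10/12)(10/12) = 0.11574; P(data | urn D) = (4/10)(6/10)(6/10) = 0.144.
The prior-weighted likelihoods are 1/4 · 0.096 = 0.024, 1/4 · 0.14815 = 0.037037, 1/4 · 0.11574 = 0.028935, 1/4 · 0.144 = 0.036; these sum to 0.12597.
Therefore the posterior P(urn C | data) = (0.028935) / (0.12597) = 0.22969.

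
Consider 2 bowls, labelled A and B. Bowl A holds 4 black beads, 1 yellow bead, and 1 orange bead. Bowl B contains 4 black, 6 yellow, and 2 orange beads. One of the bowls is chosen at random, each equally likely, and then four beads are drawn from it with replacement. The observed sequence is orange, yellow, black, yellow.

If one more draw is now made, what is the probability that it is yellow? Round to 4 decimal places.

0.4394

The likelihood of the observed sequence under each hypothesis: P(data | bowl A) = (1/6)(1/6)(4/6)(1/6) = 0.0030864; P(data | bowl B) = (2/12)(6/12)(4/12)(6/12) = 0.013889.
Weighting by the prior gives 1/2 · 0.0030864 = 0.0015432, 1/2 · 0.013889 = 0.0069444; these sum to 0.0084877.
The posterior is then P(bowl A | data) = 0.18182, P(bowl B | data) = 0.81818.
Averaging over the posterior, P(yellow next | data) = (1/6)(0.18182) + (1/2)(0.81818) = 0.43939.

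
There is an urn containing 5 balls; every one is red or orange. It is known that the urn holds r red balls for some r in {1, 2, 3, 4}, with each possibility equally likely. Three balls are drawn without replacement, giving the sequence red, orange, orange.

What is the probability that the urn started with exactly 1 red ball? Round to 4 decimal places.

0.4000

Compute the likelihood of the observed sequence for each case: P(data | r = 1) = (1/5)(4/4)(3/3) = 1/5; P(data | r = 2) = (2/5)(3/4)(2/3) = 1/5; P(data | r = 3) = (3/5)(2/4)(1/3) = 1/10; P(data | r = 4) = (4/5)(1/4)(0/3) = 0.
The prior-weighted likelihoods are 1/4 · 1/5 = 1/20, 1/4 · 1/5 = 1/20, 1/4 · 1/10 = 1/40, 1/4 · 0 = 0; with total 1/8.
Hence P(r = 1 | data) = (1/20) / (1/8) = 2/5.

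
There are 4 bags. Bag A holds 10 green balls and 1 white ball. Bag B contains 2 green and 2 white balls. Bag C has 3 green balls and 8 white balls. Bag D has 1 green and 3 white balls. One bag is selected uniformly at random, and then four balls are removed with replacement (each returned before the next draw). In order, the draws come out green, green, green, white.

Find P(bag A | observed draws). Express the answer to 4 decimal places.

0.4343

The likelihood of the observed sequence under each hypothesis: P(data | bag A) = (10/11)(10/11)(10/11)(1/11) = 0.068301; P(data | bag B) = (2/4)(2/4)(2/4)(2/4) = 0.0625; P(data | bag C) = (3/11)(3/11)(3/11)(8/11) = 0.014753; P(data | bag D) = (1/4)(1/4)(1/4)(3/4) = 0.011719.
The prior-weighted likelihoods are 1/4 · 0.068301 = 0.017075, 1/4 · 0.0625 = 0.015625, 1/4 · 0.014753 = 0.0036883, 1/4 · 0.011719 = 0.0029297; with total 0.039318.
Hence P(bag A | data) = (0.017075) / (0.039318) = 0.43428.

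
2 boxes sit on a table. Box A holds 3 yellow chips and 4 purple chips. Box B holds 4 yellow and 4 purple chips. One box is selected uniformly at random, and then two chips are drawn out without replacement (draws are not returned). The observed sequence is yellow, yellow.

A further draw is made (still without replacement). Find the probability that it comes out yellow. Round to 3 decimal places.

0.280

For each hypothesis, P(data | H) works out to: P(data | box A) = (3/7)(2/6) = 1/7; P(data | box B) = (4/8)(3/7) = 3/14.
Weighting by the prior gives 1/2 · 1/7 = 1/14, 1/2 · 3/14 = 3/28; summing to 5/28.
The posterior is then P(box A | data) = 2/5, P(box B | data) = 3/5.
The predictive probability is P(yellow next | data) = (1/5)(2/5) + (1/3)(3/5) = 7/25.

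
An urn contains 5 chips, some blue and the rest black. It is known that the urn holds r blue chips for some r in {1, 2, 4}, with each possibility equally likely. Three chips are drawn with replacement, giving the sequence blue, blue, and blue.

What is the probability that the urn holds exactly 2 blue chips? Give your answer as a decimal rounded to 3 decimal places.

0.110

For each hypothesis, P(data | H) works out to: P(data | r = 1) = (1/5)(1/5)(1/5) = 1/125; P(data | r = 2) = (2/5)(2/5)(2/5) = 8/125; P(data | r = 4) = (4/5)(4/5)(4/5) = 64/125.
The prior-weighted likelihoods are 1/3 · 1/125 = 1/375, 1/3 · 8/125 = 8/375, 1/3 · 64/125 = 64/375; these sum to 73/375.
By Bayes' rule, P(r = 2 | data) = (8/375) / (73/375) = 8/73.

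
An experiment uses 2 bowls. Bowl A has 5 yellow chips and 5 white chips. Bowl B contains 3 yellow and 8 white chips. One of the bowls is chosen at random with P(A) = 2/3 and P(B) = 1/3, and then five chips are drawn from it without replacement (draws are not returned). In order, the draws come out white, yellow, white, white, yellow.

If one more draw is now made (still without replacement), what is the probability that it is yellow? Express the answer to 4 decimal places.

Under each hypothesis, the probability of the observed sequence is: P(data | bowl A) = (5/10)(5/9)(4/8)(3/7)(4/6) = 0.039683; P(data | bowl B) = (8/11)(3/10)(7/9)(6/8)(2/7) = 0.036364.
The prior-weighted likelihoods are 2/3 · 0.039683 = 0.026455, 1/3 · 0.036364 = 0.012121; these sum to 0.038576.
The posterior is then P(bowl A | data) = 0.68579, P(bowl B | data) = 0.31421.
So P(yellow next | data) = Σ P(yellow next | H) P(H | data) = (3/5)(0.68579) + (1/6)(0.31421) = 0.46384.

0.4638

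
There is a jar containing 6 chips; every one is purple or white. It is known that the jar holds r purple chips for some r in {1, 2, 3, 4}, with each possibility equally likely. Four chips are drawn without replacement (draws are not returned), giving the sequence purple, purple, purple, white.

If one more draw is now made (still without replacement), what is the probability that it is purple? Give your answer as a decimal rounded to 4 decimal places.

0.3636

Under each hypothesis, the probability of the observed sequence is: P(data | r = 1) = (1/6)(0/5) = 0; P(data | r = 2) = (2/6)(1/5)(0/4) = 0; P(data | r = 3) = (3/6)(2/5)(1/4)(3/3) = 1/20; P(data | r = 4) = (4/6)(3/5)(2/4)(2/3) = 2/15.
Weighting by the prior gives 1/4 · 0 = 0, 1/4 · 0 = 0, 1/4 · 1/20 = 1/80, 1/4 · 2/15 = 1/30; these sum to 11/240.
The posterior is then P(r = 1 | data) = 0, P(r = 2 | data) = 0, P(r = 3 | data) = 3/11, P(r = 4 | data) = 8/11.
The predictive probability is P(purple next | data) = (0)(3/11) + (1/2)(8/11) = 4/11.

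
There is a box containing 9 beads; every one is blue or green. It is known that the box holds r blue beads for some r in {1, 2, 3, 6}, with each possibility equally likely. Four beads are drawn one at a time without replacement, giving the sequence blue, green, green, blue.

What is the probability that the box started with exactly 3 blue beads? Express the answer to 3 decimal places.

Under each hypothesis, the probability of the observed sequence is: P(data | r = 1) = (1/9)(8/8)(7/7)(0/6) = 0; P(data | r = 2) = (2/9)(7/8)(6/7)(1/6) = 0.027778; P(data | r = 3) = (3/9)(6/8)(5/7)(2/6) = 0.059524; P(data | r = 6) = (6/9)(3/8)(2/7)(5/6) = 0.059524.
The prior-weighted likelihoods are 1/4 · 0 = 0, 1/4 · 0.027778 = 0.0069444, 1/4 · 0.059524 = 0.014881, 1/4 · 0.059524 = 0.014881; with total 0.036706.
By Bayes' rule, P(r = 3 | data) = (0.014881) / (0.036706) = 0.40541.

0.405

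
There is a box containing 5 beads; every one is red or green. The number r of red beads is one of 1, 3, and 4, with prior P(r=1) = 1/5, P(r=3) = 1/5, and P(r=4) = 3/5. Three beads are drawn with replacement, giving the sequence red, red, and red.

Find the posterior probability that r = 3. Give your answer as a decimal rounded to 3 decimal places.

For each hypothesis, P(data | H) works out to: P(data | r = 1) = (1/5)(1/5)(1/5) = 1/125; P(data | r = 3) = (3/5)(3/5)(3/5) = 27/125; P(data | r = 4) = (4/5)(4/5)(4/5) = 64/125.
Weighting by the prior gives 1/5 · 1/125 = 1/625, 1/5 · 27/125 = 27/625, 3/5 · 64/125 = 192/625; summing to 44/125.
So P(r = 3 | data) = (27/625) / (44/125) = 27/220.

0.123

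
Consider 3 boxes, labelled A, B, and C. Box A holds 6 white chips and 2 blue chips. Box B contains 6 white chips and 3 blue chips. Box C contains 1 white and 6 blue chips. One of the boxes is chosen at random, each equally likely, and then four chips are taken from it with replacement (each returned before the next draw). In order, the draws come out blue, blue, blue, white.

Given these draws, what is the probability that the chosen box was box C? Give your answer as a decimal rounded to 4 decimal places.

0.7119

For each hypothesis, P(data | H) works out to: P(data | box A) = (2/8)(2/8)(2/8)(6/8) = 0.011719; P(data | box B) = (3/9)(3/9)(3/9)(6/9) = 0.024691; P(data | box C) = (6/7)(6/7)(6/7)(1/7) = 0.089963.
The prior-weighted likelihoods are 1/3 · 0.011719 = 0.0039062, 1/3 · 0.024691 = 0.0082305, 1/3 · 0.089963 = 0.029988; these sum to 0.042124.
Hence P(box C | data) = (0.029988) / (0.042124) = 0.71188.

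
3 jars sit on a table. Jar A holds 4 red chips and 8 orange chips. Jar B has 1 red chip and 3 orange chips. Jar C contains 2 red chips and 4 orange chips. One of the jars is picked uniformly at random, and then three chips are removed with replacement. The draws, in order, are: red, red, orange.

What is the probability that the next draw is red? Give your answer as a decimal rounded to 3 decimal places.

For each hypothesis, P(data | H) works out to: P(data | jar A) = (4/12)(4/12)(8/12) = 0.074074; P(data | jar B) = (1/4)(1/4)(3/4) = 0.046875; P(data | jar C) = (2/6)(2/6)(4/6) = 0.074074.
The prior-weighted likelihoods are 1/3 · 0.074074 = 0.024691, 1/3 · 0.046875 = 0.015625, 1/3 · 0.074074 = 0.024691; these sum to 0.065008.
Normalising, the posterior is P(jar A | data) = 0.37982, P(jar B | data) = 0.24036, P(jar C | data) = 0.37982.
Averaging over the posterior, P(red next | data) = (1/3)(0.37982) + (1/4)(0.24036) + (1/3)(0.37982) = 0.3133.

0.313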